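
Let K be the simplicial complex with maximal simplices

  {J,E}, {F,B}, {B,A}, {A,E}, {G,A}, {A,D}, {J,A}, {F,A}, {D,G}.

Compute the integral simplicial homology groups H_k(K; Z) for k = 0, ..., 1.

H_0 = Z,  H_1 = Z^3.

Order the vertices as A < B < D < E < F < G < J. Listing each simplex with vertices in this order, K has dimension 1 with simplices:

  0-simplices (7): A, B, D, E, F, G, J
  1-simplices (9): AB, AD, AE, AF, AG, AJ, BF, DG, EJ

Hence C_0 ≅ Z^7, C_1 ≅ Z^9.

∂_1: C_1 → C_0 maps an edge to its endpoints' difference, ∂[p,q] = q − p.
The 7×9 boundary matrix has rank 6 and Smith normal form diag(1,1,1,1,1,1).

Reading off H_k = ker ∂_k / im ∂_{k+1}:

  H_0: rank C_0 − rank ∂_1 = 7 − 6 = 1, and the invariant factors of ∂_1 are all 1, so H_0 ≅ Z.
  H_1: rank ker ∂_1 − rank ∂_2 = (9 − 6) − 0 = 3, and there is no ∂_2, so H_1 ≅ Z^3.

As a check, the Euler characteristic is 7 − 9 = -2, which agrees with 1 − 3 = -2.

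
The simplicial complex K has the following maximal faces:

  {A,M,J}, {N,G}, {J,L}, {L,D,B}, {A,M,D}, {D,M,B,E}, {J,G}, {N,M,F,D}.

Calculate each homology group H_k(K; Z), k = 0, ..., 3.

We work with the vertex ordering A < B < D < E < F < G < J < L < M < N. The simplices of K, each written with vertices in increasing order, are:

  0-simplices (10): A, B, D, E, F, G, J, L, M, N
  1-simplices (20): AD, AJ, AM, BD, BE, BL, BM, DE, DF, DL, DM, DN, EM, FM, FN, GJ, GN, JL, JM, MN
  2-simplices (11): ADM, AJM, BDE, BDL, BDM, BEM, DEM, DFM, DFN, DMN, FMN
  3-simplices (2): BDEM, DFMN

so the chain groups are C_0 ≅ Z^10, C_1 ≅ Z^20, C_2 ≅ Z^11, C_3 ≅ Z^2.

Boundary ∂_1: C_1 → C_0 is given by ∂[p,q] = [q] − [p]. For instance
  ∂MN = N − M.
As a 10×20 matrix over Z this has rank 9, with invariant factors (1,1,1,1,1,1,1,1,1).

∂_2: C_2 → C_1 acts by ∂[p,q,r] = [q,r] − [p,r] + [p,q]. For instance
  ∂BDM = DM − BM + BD,
  ∂BDE = DE − BE + BD.
This gives a 20×11 integer matrix of rank 9; reducing to Smith normal form yields diagonal entries (1,1,1,1,1,1,1,1,1).

The boundary map ∂_3: C_3 → C_2 sends each 3-simplex σ to the alternating sum Σ_i (−1)^i (σ with its i-th vertex removed). For instance
  ∂DFMN = FMN − DMN + DFN − DFM,
  ∂BDEM = DEM − BEM + BDM − BDE.
This gives a 11×2 integer matrix of rank 2; reducing to Smith normal form yields diagonal entries (1,1).

Now H_k = ker ∂_k / im ∂_{k+1}, so:

  H_0: rank C_0 − rank ∂_1 = 10 − 9 = 1, and the invariant factors of ∂_1 are all 1, so H_0 ≅ Z.
  H_1: rank ker ∂_1 − rank ∂_2 = (20 − 9) − 9 = 2, and the invariant factors of ∂_2 are all 1, so H_1 ≅ Z^2.
  H_2: rank ker ∂_2 − rank ∂_3 = (11 − 9) − 2 = 0, and the invariant factors of ∂_3 are all 1, so H_2 ≅ 0.
  H_3: rank ker ∂_3 − rank ∂_4 = (2 − 2) − 0 = 0, and there is no ∂_4, so H_3 ≅ 0.

As a check, the Euler characteristic is 10 − 20 + 11 − 2 = -1, which agrees with 1 − 2 + 0 − 0 = -1.

H_0 = Z,  H_1 = Z^2,  H_2 = 0,  H_3 = 0.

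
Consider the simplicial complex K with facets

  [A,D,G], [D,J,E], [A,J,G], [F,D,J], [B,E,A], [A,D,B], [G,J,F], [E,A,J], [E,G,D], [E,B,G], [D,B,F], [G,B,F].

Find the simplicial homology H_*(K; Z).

Take the total order A < B < D < E < F < G < J on the vertex set. Then K (dimension 2) consists of the simplices:

  0-simplices (7): A, B, D, E, F, G, J
  1-simplices (18): AB, AD, AE, AG, AJ, BD, BE, BF, BG, DE, DF, DG, DJ, EG, EJ, FG, FJ, GJ
  2-simplices (12): ABD, ABE, ADG, AEJ, AGJ, BDF, BEG, BFG, DEG, DEJ, DFJ, FGJ

Hence C_0 ≅ Z^7, C_1 ≅ Z^18, C_2 ≅ Z^12.

Boundary ∂_1: C_1 → C_0 is given by ∂[p,q] = [q] − [p]. For instance
  ∂BF = F − B.
The 7×18 boundary matrix has rank 6 and Smith normal form diag(1,1,1,1,1,1).

∂_2: C_2 → C_1 maps a triangle to the signed sum of its edges. For instance
  ∂DFJ = FJ − DJ + DF,
  ∂AEJ = EJ − AJ + AE.
As a 18×12 matrix over Z this has rank 12, with invariant factors (1,1,1,1,1,1,1,1,1,1,1,2).

Now H_k = ker ∂_k / im ∂_{k+1}, so:

  H_0: rank C_0 − rank ∂_1 = 7 − 6 = 1, and the invariant factors of ∂_1 are all 1, so H_0 = Z.
  H_1: rank ker ∂_1 − rank ∂_2 = (18 − 6) − 12 = 0, and ∂_2 has invariant factor 2 > 1, so H_1 = Z/2Z.
  H_2: rank ker ∂_2 − rank ∂_3 = (12 − 12) − 0 = 0, and there is no ∂_3, so H_2 = 0.

(K is a triangulation of the real projective plane RP^2.)

H_0 = Z,  H_1 = Z/2Z,  H_2 = 0.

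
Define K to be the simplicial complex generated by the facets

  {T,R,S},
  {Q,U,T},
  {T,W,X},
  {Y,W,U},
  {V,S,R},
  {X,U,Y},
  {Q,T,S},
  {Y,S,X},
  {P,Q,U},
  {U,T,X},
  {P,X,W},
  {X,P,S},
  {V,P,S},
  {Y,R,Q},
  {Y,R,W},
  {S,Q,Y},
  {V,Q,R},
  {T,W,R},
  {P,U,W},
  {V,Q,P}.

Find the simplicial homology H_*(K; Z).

We work with the vertex ordering P < Q < R < S < T < U < V < W < X < Y. The simplices of K, each written with vertices in increasing order, are:

  0-simplices (10): P, Q, R, S, T, U, V, W, X, Y
  1-simplices (30): PQ, PS, PU, PV, PW, PX, QR, QS, QT, QU, QV, QY, RS, RT, RV, RW, RY, ST, SV, SX, SY, TU, TW, TX, UW, UX, UY, WX, WY, XY
  2-simplices (20): PQU, PQV, PSV, PSX, PUW, PWX, QRV, QRY, QST, QSY, QTU, RST, RSV, RTW, RWY, SXY, TUX, TWX, UWY, UXY

so the chain groups are C_0 ≅ Z^10, C_1 ≅ Z^30, C_2 ≅ Z^20.

∂_1: C_1 → C_0 is given by ∂[p,q] = [q] − [p]. For instance
  ∂QS = S − Q.
As a 10×30 matrix over Z this has rank 9, with invariant factors (1,1,1,1,1,1,1,1,1).

∂_2: C_2 → C_1 maps a triangle to the signed sum of its edges. For instance
  ∂RSV = SV − RV + RS,
  ∂RST = ST − RT + RS.
The resulting 30×20 matrix has rank 20, and its Smith normal form has invariant factors (1,1,1,1,1,1,1,1,1,1,1,1,1,1,1,1,1,1,1,2).

Now H_k = ker ∂_k / im ∂_{k+1}, so:

  H_0: rank C_0 − rank ∂_1 = 10 − 9 = 1, and the invariant factors of ∂_1 are all 1, so H_0 = Z.
  H_1: rank ker ∂_1 − rank ∂_2 = (30 − 9) − 20 = 1, and ∂_2 has invariant factor 2 > 1, so H_1 = Z × Z/2.
  H_2: rank ker ∂_2 − rank ∂_3 = (20 − 20) − 0 = 0, and there is no ∂_3, so H_2 = 0.

As a check, the Euler characteristic is 10 − 30 + 20 = 0, which agrees with 1 − 1 + 0 = 0.
(K is a triangulation of the Klein bottle.)

H_0 = Z,  H_1 = Z × Z/2,  H_2 = 0.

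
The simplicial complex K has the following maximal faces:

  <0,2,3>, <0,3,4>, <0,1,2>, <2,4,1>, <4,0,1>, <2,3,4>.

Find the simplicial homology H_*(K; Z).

H_0 ≅ Z,  H_1 = 0,  H_2 ≅ Z.

Order the vertices as 0 < 1 < 2 < 3 < 4. Listing each simplex with vertices in this order, K has dimension 2 with simplices:

  0-simplices (5): [0], [1], [2], [3], [4]
  1-simplices (9): [0,1], [0,2], [0,3], [0,4], [1,2], [1,4], [2,3], [2,4], [3,4]
  2-simplices (6): [0,1,2], [0,1,4], [0,2,3], [0,3,4], [1,2,4], [2,3,4]

giving chain groups C_0 ≅ Z^5, C_1 ≅ Z^9, C_2 ≅ Z^6.

Boundary ∂_1: C_1 → C_0 sends each edge [p,q] (with p < q) to q − p.
The resulting 5×9 matrix has rank 4, and its Smith normal form has invariant factors (1,1,1,1).

The boundary map ∂_2: C_2 → C_1 acts by ∂[p,q,r] = [q,r] − [p,r] + [p,q]. For instance
  ∂[1,2,4] = [2,4] − [1,4] + [1,2],
  ∂[2,3,4] = [3,4] − [2,4] + [2,3].
The 9×6 boundary matrix has rank 5 and Smith normal form diag(1,1,1,1,1).

Reading off H_k = ker ∂_k / im ∂_{k+1}:

  H_0: rank C_0 − rank ∂_1 = 5 − 4 = 1, and the invariant factors of ∂_1 are all 1, so H_0 ≅ Z.
  H_1: rank ker ∂_1 − rank ∂_2 = (9 − 4) − 5 = 0, and the invariant factors of ∂_2 are all 1, so H_1 ≅ 0.
  H_2: rank ker ∂_2 − rank ∂_3 = (6 − 5) − 0 = 1, and there is no ∂_3, so H_2 ≅ Z.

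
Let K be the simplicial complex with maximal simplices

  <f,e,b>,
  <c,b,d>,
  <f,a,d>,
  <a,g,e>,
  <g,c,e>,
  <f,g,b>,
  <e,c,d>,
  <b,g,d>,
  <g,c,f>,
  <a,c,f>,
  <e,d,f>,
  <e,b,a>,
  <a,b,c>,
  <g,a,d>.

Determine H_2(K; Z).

H_2 ≅ Z.

Take the total order a < b < c < d < e < f < g on the vertex set. Then K (dimension 2) consists of the simplices:

  0-simplices (7): a, b, c, d, e, f, g
  1-simplices (21): ab, ac, ad, ae, af, ag, bc, bd, be, bf, bg, cd, ce, cf, cg, de, df, dg, ef, eg, fg
  2-simplices (14): abc, abe, acf, adf, adg, aeg, bcd, bdg, bef, bfg, cde, ceg, cfg, def

so the chain groups are C_0 ≅ Z^7, C_1 ≅ Z^21, C_2 ≅ Z^14.

The boundary map ∂_1: C_1 → C_0 maps an edge to its endpoints' difference, ∂[p,q] = q − p.
The 7×21 boundary matrix has rank 6 and Smith normal form diag(1,1,1,1,1,1).

Boundary ∂_2: C_2 → C_1 maps a triangle to the signed sum of its edges. For instance
  ∂bfg = fg − bg + bf,
  ∂abc = bc − ac + ab.
As a 21×14 matrix over Z this has rank 13, with invariant factors (1,1,1,1,1,1,1,1,1,1,1,1,1).

Now H_k = ker ∂_k / im ∂_{k+1}, so:

  H_2: rank ker ∂_2 − rank ∂_3 = (14 − 13) − 0 = 1, and there is no ∂_3, so H_2 = Z.

(K is a triangulation of the torus T^2.)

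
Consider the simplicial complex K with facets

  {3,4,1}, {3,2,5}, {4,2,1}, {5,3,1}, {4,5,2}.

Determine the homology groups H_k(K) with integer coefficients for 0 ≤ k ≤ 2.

H_0 = Z,  H_1 = Z,  H_2 = 0.

Take the total order 1 < 2 < 3 < 4 < 5 on the vertex set. Then K (dimension 2) consists of the simplices:

  0-simplices (5): [1], [2], [3], [4], [5]
  1-simplices (10): [1,2], [1,3], [1,4], [1,5], [2,3], [2,4], [2,5], [3,4], [3,5], [4,5]
  2-simplices (5): [1,2,4], [1,3,4], [1,3,5], [2,3,5], [2,4,5]

so the chain groups are C_0 ≅ Z^5, C_1 ≅ Z^10, C_2 ≅ Z^5.

Boundary ∂_1: C_1 → C_0 is given by ∂[p,q] = [q] − [p]. For instance
  ∂[2,3] = [3] − [2].
The resulting 5×10 matrix has rank 4, and its Smith normal form has invariant factors (1,1,1,1).

Boundary ∂_2: C_2 → C_1 sends each 2-simplex [p,q,r] to [q,r] − [p,r] + [p,q]. For instance
  ∂[2,4,5] = [4,5] − [2,5] + [2,4],
  ∂[1,3,4] = [3,4] − [1,4] + [1,3].
This gives a 10×5 integer matrix of rank 5; reducing to Smith normal form yields diagonal entries (1,1,1,1,1).

Reading off H_k = ker ∂_k / im ∂_{k+1}:

  H_0: rank C_0 − rank ∂_1 = 5 − 4 = 1, and the invariant factors of ∂_1 are all 1, so H_0 = Z.
  H_1: rank ker ∂_1 − rank ∂_2 = (10 − 4) − 5 = 1, and the invariant factors of ∂_2 are all 1, so H_1 = Z.
  H_2: rank ker ∂_2 − rank ∂_3 = (5 − 5) − 0 = 0, and there is no ∂_3, so H_2 = 0.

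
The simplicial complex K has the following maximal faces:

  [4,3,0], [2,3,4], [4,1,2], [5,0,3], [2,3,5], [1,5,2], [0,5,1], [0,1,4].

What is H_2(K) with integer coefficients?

Order the vertices as 0 < 1 < 2 < 3 < 4 < 5. Listing each simplex with vertices in this order, K has dimension 2 with simplices:

  0-simplices (6): [0], [1], [2], [3], [4], [5]
  1-simplices (12): [0,1], [0,3], [0,4], [0,5], [1,2], [1,4], [1,5], [2,3], [2,4], [2,5], [3,4], [3,5]
  2-simplices (8): [0,1,4], [0,1,5], [0,3,4], [0,3,5], [1,2,4], [1,2,5], [2,3,4], [2,3,5]

so the chain groups are C_0 ≅ Z^6, C_1 ≅ Z^12, C_2 ≅ Z^8.

The boundary map ∂_1: C_1 → C_0 is given by ∂[p,q] = [q] − [p].
The 6×12 boundary matrix has rank 5 and Smith normal form diag(1,1,1,1,1).

Boundary ∂_2: C_2 → C_1 acts by ∂[p,q,r] = [q,r] − [p,r] + [p,q]. For instance
  ∂[0,1,4] = [1,4] − [0,4] + [0,1],
  ∂[0,3,4] = [3,4] − [0,4] + [0,3].
This gives a 12×8 integer matrix of rank 7; reducing to Smith normal form yields diagonal entries (1,1,1,1,1,1,1).

Reading off H_k = ker ∂_k / im ∂_{k+1}:

  H_2: rank ker ∂_2 − rank ∂_3 = (8 − 7) − 0 = 1, and there is no ∂_3, so H_2 ≅ Z.

H_2 = Z.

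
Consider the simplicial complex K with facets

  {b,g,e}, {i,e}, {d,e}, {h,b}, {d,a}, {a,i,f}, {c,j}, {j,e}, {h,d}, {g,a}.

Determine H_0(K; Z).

Fix the vertex order a < b < c < d < e < f < g < h < i < j and write every simplex with vertices in increasing order. Then dim K = 2 and the simplices of K are:

  0-simplices (10): a, b, c, d, e, f, g, h, i, j
  1-simplices (14): ad, af, ag, ai, be, bg, bh, cj, de, dh, eg, ei, ej, fi
  2-simplices (2): afi, beg

Hence C_0 ≅ Z^10, C_1 ≅ Z^14, C_2 ≅ Z^2.

∂_1: C_1 → C_0 is given by ∂[p,q] = [q] − [p].
This gives a 10×14 integer matrix of rank 9; reducing to Smith normal form yields diagonal entries (1,1,1,1,1,1,1,1,1).

Boundary ∂_2: C_2 → C_1 acts by ∂[p,q,r] = [q,r] − [p,r] + [p,q]. For instance
  ∂afi = fi − ai + af,
  ∂beg = eg − bg + be.
This gives a 14×2 integer matrix of rank 2; reducing to Smith normal form yields diagonal entries (1,1).

Reading off H_k = ker ∂_k / im ∂_{k+1}:

  H_0: rank C_0 − rank ∂_1 = 10 − 9 = 1, and the invariant factors of ∂_1 are all 1, so H_0 = Z.

H_0 ≅ Z.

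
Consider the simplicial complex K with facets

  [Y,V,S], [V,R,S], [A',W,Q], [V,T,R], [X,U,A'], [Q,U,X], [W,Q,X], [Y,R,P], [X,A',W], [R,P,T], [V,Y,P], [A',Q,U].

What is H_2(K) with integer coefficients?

We work with the vertex ordering P < Q < R < S < T < U < V < W < X < Y < A'. The simplices of K, each written with vertices in increasing order, are:

  0-simplices (11): [P], [Q], [R], [S], [T], [U], [V], [W], [X], [Y], [A']
  1-simplices (21): [P,R], [P,T], [P,V], [P,Y], [Q,U], [Q,W], [Q,X], [Q,A'], [R,S], [R,T], [R,V], [R,Y], [S,V], [S,Y], [T,V], [U,X], [U,A'], [V,Y], [W,X], [W,A'], [X,A']
  2-simplices (12): [P,R,T], [P,R,Y], [P,V,Y], [Q,U,X], [Q,U,A'], [Q,W,X], [Q,W,A'], [R,S,V], [R,T,V], [S,V,Y], [U,X,A'], [W,X,A']

giving chain groups C_0 ≅ Z^11, C_1 ≅ Z^21, C_2 ≅ Z^12.

The boundary map ∂_1: C_1 → C_0 sends each edge [p,q] (with p < q) to q − p.
As a 11×21 matrix over Z this has rank 9, with invariant factors (1,1,1,1,1,1,1,1,1).

∂_2: C_2 → C_1 acts by ∂[p,q,r] = [q,r] − [p,r] + [p,q]. For instance
  ∂[R,T,V] = [T,V] − [R,V] + [R,T],
  ∂[Q,W,A'] = [W,A'] − [Q,A'] + [Q,W].
The resulting 21×12 matrix has rank 11, and its Smith normal form has invariant factors (1,1,1,1,1,1,1,1,1,1,1).

Now H_k = ker ∂_k / im ∂_{k+1}, so:

  H_2: rank ker ∂_2 − rank ∂_3 = (12 − 11) − 0 = 1, and there is no ∂_3, so H_2 = Z.

H_2 = Z.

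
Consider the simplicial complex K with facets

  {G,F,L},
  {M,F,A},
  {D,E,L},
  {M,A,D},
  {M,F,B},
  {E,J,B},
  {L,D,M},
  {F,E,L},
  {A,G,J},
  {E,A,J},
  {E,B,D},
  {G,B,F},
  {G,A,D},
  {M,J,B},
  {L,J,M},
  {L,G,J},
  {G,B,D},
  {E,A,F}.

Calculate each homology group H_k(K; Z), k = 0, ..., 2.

Take the total order A < B < D < E < F < G < J < L < M on the vertex set. Then K (dimension 2) consists of the simplices:

  0-simplices (9): A, B, D, E, F, G, J, L, M
  1-simplices (27): AD, AE, AF, AG, AJ, AM, BD, BE, BF, BG, BJ, BM, DE, DG, DL, DM, EF, EJ, EL, FG, FL, FM, GJ, GL, JL, JM, LM
  2-simplices (18): ADG, ADM, AEF, AEJ, AFM, AGJ, BDE, BDG, BEJ, BFG, BFM, BJM, DEL, DLM, EFL, FGL, GJL, JLM

so the chain groups are C_0 ≅ Z^9, C_1 ≅ Z^27, C_2 ≅ Z^18.

The boundary map ∂_1: C_1 → C_0 is given by ∂[p,q] = [q] − [p]. For instance
  ∂FG = G − F.
The resulting 9×27 matrix has rank 8, and its Smith normal form has invariant factors (1,1,1,1,1,1,1,1).

The boundary map ∂_2: C_2 → C_1 maps a triangle to the signed sum of its edges. For instance
  ∂ADM = DM − AM + AD,
  ∂AGJ = GJ − AJ + AG.
The resulting 27×18 matrix has rank 17, and its Smith normal form has invariant factors (1,1,1,1,1,1,1,1,1,1,1,1,1,1,1,1,1).

Now H_k = ker ∂_k / im ∂_{k+1}, so:

  H_0: rank C_0 − rank ∂_1 = 9 − 8 = 1, and the invariant factors of ∂_1 are all 1, so H_0 ≅ Z.
  H_1: rank ker ∂_1 − rank ∂_2 = (27 − 8) − 17 = 2, and the invariant factors of ∂_2 are all 1, so H_1 ≅ Z^2.
  H_2: rank ker ∂_2 − rank ∂_3 = (18 − 17) − 0 = 1, and there is no ∂_3, so H_2 ≅ Z.

H_0 = Z,  H_1 = Z^2,  H_2 = Z.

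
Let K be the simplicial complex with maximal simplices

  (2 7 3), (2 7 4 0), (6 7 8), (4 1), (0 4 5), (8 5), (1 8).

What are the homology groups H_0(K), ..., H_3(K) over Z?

Take the total order 0 < 1 < 2 < 3 < 4 < 5 < 6 < 7 < 8 on the vertex set. Then K (dimension 3) consists of the simplices:

  0-simplices (9): [0], [1], [2], [3], [4], [5], [6], [7], [8]
  1-simplices (16): [0,2], [0,4], [0,5], [0,7], [1,4], [1,8], [2,3], [2,4], [2,7], [3,7], [4,5], [4,7], [5,8], [6,7], [6,8], [7,8]
  2-simplices (7): [0,2,4], [0,2,7], [0,4,5], [0,4,7], [2,3,7], [2,4,7], [6,7,8]
  3-simplices (1): [0,2,4,7]

so the chain groups are C_0 ≅ Z^9, C_1 ≅ Z^16, C_2 ≅ Z^7, C_3 ≅ Z^1.

The boundary map ∂_1: C_1 → C_0 sends each edge [p,q] (with p < q) to q − p.
The 9×16 boundary matrix has rank 8 and Smith normal form diag(1,1,1,1,1,1,1,1).

∂_2: C_2 → C_1 sends each 2-simplex [p,q,r] to [q,r] − [p,r] + [p,q]. For instance
  ∂[0,4,7] = [4,7] − [0,7] + [0,4],
  ∂[6,7,8] = [7,8] − [6,8] + [6,7].
The resulting 16×7 matrix has rank 6, and its Smith normal form has invariant factors (1,1,1,1,1,1).

Boundary ∂_3: C_3 → C_2 sends each 3-simplex σ to the alternating sum Σ_i (−1)^i (σ with its i-th vertex removed). For instance
  ∂[0,2,4,7] = [2,4,7] − [0,4,7] + [0,2,7] − [0,2,4].
The resulting 7×1 matrix has rank 1, and its Smith normal form has invariant factors (1).

From H_k ≅ ker(∂_k) / im(∂_{k+1}) we obtain:

  H_0: rank C_0 − rank ∂_1 = 9 − 8 = 1, and the invariant factors of ∂_1 are all 1, so H_0 ≅ Z.
  H_1: rank ker ∂_1 − rank ∂_2 = (16 − 8) − 6 = 2, and the invariant factors of ∂_2 are all 1, so H_1 ≅ Z^2.
  H_2: rank ker ∂_2 − rank ∂_3 = (7 − 6) − 1 = 0, and the invariant factors of ∂_3 are all 1, so H_2 ≅ 0.
  H_3: rank ker ∂_3 − rank ∂_4 = (1 − 1) − 0 = 0, and there is no ∂_4, so H_3 ≅ 0.

As a check, the Euler characteristic is 9 − 16 + 7 − 1 = -1, which agrees with 1 − 2 + 0 − 0 = -1.

H_0 = Z,  H_1 = Z^2,  H_2 = 0,  H_3 = 0.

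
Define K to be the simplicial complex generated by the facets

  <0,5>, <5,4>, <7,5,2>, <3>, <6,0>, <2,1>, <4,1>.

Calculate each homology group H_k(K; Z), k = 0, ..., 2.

H_0 = Z^2,  H_1 = Z,  H_2 = 0.

Take the total order 0 < 1 < 2 < 3 < 4 < 5 < 6 < 7 on the vertex set. Then K (dimension 2) consists of the simplices:

  0-simplices (8): [0], [1], [2], [3], [4], [5], [6], [7]
  1-simplices (8): [0,5], [0,6], [1,2], [1,4], [2,5], [2,7], [4,5], [5,7]
  2-simplices (1): [2,5,7]

Hence C_0 ≅ Z^8, C_1 ≅ Z^8, C_2 ≅ Z^1.

Boundary ∂_1: C_1 → C_0 is given by ∂[p,q] = [q] − [p]. For instance
  ∂[5,7] = [7] − [5].
As a 8×8 matrix over Z this has rank 6, with invariant factors (1,1,1,1,1,1).

The boundary map ∂_2: C_2 → C_1 sends each 2-simplex [p,q,r] to [q,r] − [p,r] + [p,q]. For instance
  ∂[2,5,7] = [5,7] − [2,7] + [2,5].
The 8×1 boundary matrix has rank 1 and Smith normal form diag(1).

Now H_k = ker ∂_k / im ∂_{k+1}, so:

  H_0: rank C_0 − rank ∂_1 = 8 − 6 = 2, and the invariant factors of ∂_1 are all 1, so H_0 = Z^2.
  H_1: rank ker ∂_1 − rank ∂_2 = (8 − 6) − 1 = 1, and the invariant factors of ∂_2 are all 1, so H_1 = Z.
  H_2: rank ker ∂_2 − rank ∂_3 = (1 − 1) − 0 = 0, and there is no ∂_3, so H_2 = 0.

As a check, the Euler characteristic is 8 − 8 + 1 = 1, which agrees with 2 − 1 + 0 = 1.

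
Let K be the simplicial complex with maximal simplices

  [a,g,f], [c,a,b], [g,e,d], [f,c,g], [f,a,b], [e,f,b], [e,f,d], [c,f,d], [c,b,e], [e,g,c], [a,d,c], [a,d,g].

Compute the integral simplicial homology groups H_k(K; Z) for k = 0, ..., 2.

Fix the vertex order a < b < c < d < e < f < g and write every simplex with vertices in increasing order. Then dim K = 2 and the simplices of K are:

  0-simplices (7): a, b, c, d, e, f, g
  1-simplices (18): ab, ac, ad, af, ag, bc, be, bf, cd, ce, cf, cg, de, df, dg, ef, eg, fg
  2-simplices (12): abc, abf, acd, adg, afg, bce, bef, cdf, ceg, cfg, def, deg

so the chain groups are C_0 ≅ Z^7, C_1 ≅ Z^18, C_2 ≅ Z^12.

The boundary map ∂_1: C_1 → C_0 is given by ∂[p,q] = [q] − [p].
This gives a 7×18 integer matrix of rank 6; reducing to Smith normal form yields diagonal entries (1,1,1,1,1,1).

Boundary ∂_2: C_2 → C_1 acts by ∂[p,q,r] = [q,r] − [p,r] + [p,q]. For instance
  ∂afg = fg − ag + af,
  ∂bce = ce − be + bc.
The 18×12 boundary matrix has rank 12 and Smith normal form diag(1,1,1,1,1,1,1,1,1,1,1,2).

Computing H_k = (kernel of ∂_k) / (image of ∂_{k+1}):

  H_0: rank C_0 − rank ∂_1 = 7 − 6 = 1, and the invariant factors of ∂_1 are all 1, so H_0 = Z.
  H_1: rank ker ∂_1 − rank ∂_2 = (18 − 6) − 12 = 0, and ∂_2 has invariant factor 2 > 1, so H_1 = Z/2.
  H_2: rank ker ∂_2 − rank ∂_3 = (12 − 12) − 0 = 0, and there is no ∂_3, so H_2 = 0.

(K is a triangulation of the real projective plane RP^2.)

H_0 ≅ Z,  H_1 ≅ Z/2,  H_2 = 0.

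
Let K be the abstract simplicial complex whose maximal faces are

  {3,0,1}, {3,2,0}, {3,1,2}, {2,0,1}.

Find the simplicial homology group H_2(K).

H_2 ≅ Z.

Fix the vertex order 0 < 1 < 2 < 3 and write every simplex with vertices in increasing order. Then dim K = 2 and the simplices of K are:

  0-simplices (4): [0], [1], [2], [3]
  1-simplices (6): [0,1], [0,2], [0,3], [1,2], [1,3], [2,3]
  2-simplices (4): [0,1,2], [0,1,3], [0,2,3], [1,2,3]

giving chain groups C_0 ≅ Z^4, C_1 ≅ Z^6, C_2 ≅ Z^4.

The boundary map ∂_1: C_1 → C_0 maps an edge to its endpoints' difference, ∂[p,q] = q − p. For instance
  ∂[0,3] = [3] − [0].
The 4×6 boundary matrix has rank 3 and Smith normal form diag(1,1,1).

Boundary ∂_2: C_2 → C_1 acts by ∂[p,q,r] = [q,r] − [p,r] + [p,q]. For instance
  ∂[1,2,3] = [2,3] − [1,3] + [1,2],
  ∂[0,1,3] = [1,3] − [0,3] + [0,1].
The resulting 6×4 matrix has rank 3, and its Smith normal form has invariant factors (1,1,1).

Now H_k = ker ∂_k / im ∂_{k+1}, so:

  H_2: rank ker ∂_2 − rank ∂_3 = (4 − 3) − 0 = 1, and there is no ∂_3, so H_2 = Z.

(K is a triangulation of the 2-sphere S^2.)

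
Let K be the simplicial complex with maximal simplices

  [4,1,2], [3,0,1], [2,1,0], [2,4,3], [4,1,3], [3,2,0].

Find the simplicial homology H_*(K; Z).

H_0 = Z,  H_1 = 0,  H_2 = Z.

Take the total order 0 < 1 < 2 < 3 < 4 on the vertex set. Then K (dimension 2) consists of the simplices:

  0-simplices (5): [0], [1], [2], [3], [4]
  1-simplices (9): [0,1], [0,2], [0,3], [1,2], [1,3], [1,4], [2,3], [2,4], [3,4]
  2-simplices (6): [0,1,2], [0,1,3], [0,2,3], [1,2,4], [1,3,4], [2,3,4]

giving chain groups C_0 ≅ Z^5, C_1 ≅ Z^9, C_2 ≅ Z^6.

The boundary map ∂_1: C_1 → C_0 is given by ∂[p,q] = [q] − [p].
This gives a 5×9 integer matrix of rank 4; reducing to Smith normal form yields diagonal entries (1,1,1,1).

The boundary map ∂_2: C_2 → C_1 maps a triangle to the signed sum of its edges. For instance
  ∂[0,2,3] = [2,3] − [0,3] + [0,2],
  ∂[0,1,3] = [1,3] − [0,3] + [0,1].
This gives a 9×6 integer matrix of rank 5; reducing to Smith normal form yields diagonal entries (1,1,1,1,1).

Computing H_k = (kernel of ∂_k) / (image of ∂_{k+1}):

  H_0: rank C_0 − rank ∂_1 = 5 − 4 = 1, and the invariant factors of ∂_1 are all 1, so H_0 ≅ Z.
  H_1: rank ker ∂_1 − rank ∂_2 = (9 − 4) − 5 = 0, and the invariant factors of ∂_2 are all 1, so H_1 ≅ 0.
  H_2: rank ker ∂_2 − rank ∂_3 = (6 − 5) − 0 = 1, and there is no ∂_3, so H_2 ≅ Z.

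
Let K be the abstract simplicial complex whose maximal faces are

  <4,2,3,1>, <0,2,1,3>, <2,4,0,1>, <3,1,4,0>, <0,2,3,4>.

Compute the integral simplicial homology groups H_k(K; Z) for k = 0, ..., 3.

Take the total order 0 < 1 < 2 < 3 < 4 on the vertex set. Then K (dimension 3) consists of the simplices:

  0-simplices (5): [0], [1], [2], [3], [4]
  1-simplices (10): [0,1], [0,2], [0,3], [0,4], [1,2], [1,3], [1,4], [2,3], [2,4], [3,4]
  2-simplices (10): [0,1,2], [0,1,3], [0,1,4], [0,2,3], [0,2,4], [0,3,4], [1,2,3], [1,2,4], [1,3,4], [2,3,4]
  3-simplices (5): [0,1,2,3], [0,1,2,4], [0,1,3,4], [0,2,3,4], [1,2,3,4]

so the chain groups are C_0 ≅ Z^5, C_1 ≅ Z^10, C_2 ≅ Z^10, C_3 ≅ Z^5.

The boundary map ∂_1: C_1 → C_0 is given by ∂[p,q] = [q] − [p]. For instance
  ∂[0,2] = [2] − [0].
This gives a 5×10 integer matrix of rank 4; reducing to Smith normal form yields diagonal entries (1,1,1,1).

The boundary map ∂_2: C_2 → C_1 sends each 2-simplex [p,q,r] to [q,r] − [p,r] + [p,q]. For instance
  ∂[2,3,4] = [3,4] − [2,4] + [2,3],
  ∂[1,3,4] = [3,4] − [1,4] + [1,3].
The 10×10 boundary matrix has rank 6 and Smith normal form diag(1,1,1,1,1,1).

∂_3: C_3 → C_2 sends each 3-simplex σ to the alternating sum Σ_i (−1)^i (σ with its i-th vertex removed). For instance
  ∂[0,1,2,4] = [1,2,4] − [0,2,4] + [0,1,4] − [0,1,2],
  ∂[0,2,3,4] = [2,3,4] − [0,3,4] + [0,2,4] − [0,2,3].
This gives a 10×5 integer matrix of rank 4; reducing to Smith normal form yields diagonal entries (1,1,1,1).

Now H_k = ker ∂_k / im ∂_{k+1}, so:

  H_0: rank C_0 − rank ∂_1 = 5 − 4 = 1, and the invariant factors of ∂_1 are all 1, so H_0 ≅ Z.
  H_1: rank ker ∂_1 − rank ∂_2 = (10 − 4) − 6 = 0, and the invariant factors of ∂_2 are all 1, so H_1 ≅ 0.
  H_2: rank ker ∂_2 − rank ∂_3 = (10 − 6) − 4 = 0, and the invariant factors of ∂_3 are all 1, so H_2 ≅ 0.
  H_3: rank ker ∂_3 − rank ∂_4 = (5 − 4) − 0 = 1, and there is no ∂_4, so H_3 ≅ Z.

H_0 = Z,  H_1 = 0,  H_2 = 0,  H_3 = Z.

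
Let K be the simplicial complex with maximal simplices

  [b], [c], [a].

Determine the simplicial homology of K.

Order the vertices as a < b < c. Listing each simplex with vertices in this order, K has dimension 0 with simplices:

  0-simplices (3): a, b, c

so the chain groups are C_0 ≅ Z^3.

From H_k ≅ ker(∂_k) / im(∂_{k+1}) we obtain:

  H_0: rank C_0 − rank ∂_1 = 3 − 0 = 3, and there is no ∂_1, so H_0 ≅ Z^3.

H_0 ≅ Z^3.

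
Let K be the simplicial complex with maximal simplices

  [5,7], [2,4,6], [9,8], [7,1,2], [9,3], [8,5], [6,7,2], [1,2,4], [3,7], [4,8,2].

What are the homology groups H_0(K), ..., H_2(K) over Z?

H_0 = Z,  H_1 = Z^2,  H_2 = 0.

We work with the vertex ordering 1 < 2 < 3 < 4 < 5 < 6 < 7 < 8 < 9. The simplices of K, each written with vertices in increasing order, are:

  0-simplices (9): [1], [2], [3], [4], [5], [6], [7], [8], [9]
  1-simplices (15): [1,2], [1,4], [1,7], [2,4], [2,6], [2,7], [2,8], [3,7], [3,9], [4,6], [4,8], [5,7], [5,8], [6,7], [8,9]
  2-simplices (5): [1,2,4], [1,2,7], [2,4,6], [2,4,8], [2,6,7]

giving chain groups C_0 ≅ Z^9, C_1 ≅ Z^15, C_2 ≅ Z^5.

∂_1: C_1 → C_0 sends each edge [p,q] (with p < q) to q − p.
This gives a 9×15 integer matrix of rank 8; reducing to Smith normal form yields diagonal entries (1,1,1,1,1,1,1,1).

Boundary ∂_2: C_2 → C_1 acts by ∂[p,q,r] = [q,r] − [p,r] + [p,q]. For instance
  ∂[2,6,7] = [6,7] − [2,7] + [2,6],
  ∂[2,4,8] = [4,8] − [2,8] + [2,4].
The resulting 15×5 matrix has rank 5, and its Smith normal form has invariant factors (1,1,1,1,1).

From H_k ≅ ker(∂_k) / im(∂_{k+1}) we obtain:

  H_0: rank C_0 − rank ∂_1 = 9 − 8 = 1, and the invariant factors of ∂_1 are all 1, so H_0 = Z.
  H_1: rank ker ∂_1 − rank ∂_2 = (15 − 8) − 5 = 2, and the invariant factors of ∂_2 are all 1, so H_1 = Z^2.
  H_2: rank ker ∂_2 − rank ∂_3 = (5 − 5) − 0 = 0, and there is no ∂_3, so H_2 = 0.

As a check, the Euler characteristic is 9 − 15 + 5 = -1, which agrees with 1 − 2 + 0 = -1.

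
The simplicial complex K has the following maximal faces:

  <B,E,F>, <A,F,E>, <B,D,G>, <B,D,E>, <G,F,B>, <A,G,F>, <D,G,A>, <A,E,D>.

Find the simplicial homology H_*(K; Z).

Take the total order A < B < D < E < F < G on the vertex set. Then K (dimension 2) consists of the simplices:

  0-simplices (6): A, B, D, E, F, G
  1-simplices (12): AD, AE, AF, AG, BD, BE, BF, BG, DE, DG, EF, FG
  2-simplices (8): ADE, ADG, AEF, AFG, BDE, BDG, BEF, BFG

Hence C_0 ≅ Z^6, C_1 ≅ Z^12, C_2 ≅ Z^8.

Boundary ∂_1: C_1 → C_0 maps an edge to its endpoints' difference, ∂[p,q] = q − p. For instance
  ∂AD = D − A.
This gives a 6×12 integer matrix of rank 5; reducing to Smith normal form yields diagonal entries (1,1,1,1,1).

∂_2: C_2 → C_1 maps a triangle to the signed sum of its edges. For instance
  ∂BDE = DE − BE + BD,
  ∂ADE = DE − AE + AD.
The 12×8 boundary matrix has rank 7 and Smith normal form diag(1,1,1,1,1,1,1).

Computing H_k = (kernel of ∂_k) / (image of ∂_{k+1}):

  H_0: rank C_0 − rank ∂_1 = 6 − 5 = 1, and the invariant factors of ∂_1 are all 1, so H_0 = Z.
  H_1: rank ker ∂_1 − rank ∂_2 = (12 − 5) − 7 = 0, and the invariant factors of ∂_2 are all 1, so H_1 = 0.
  H_2: rank ker ∂_2 − rank ∂_3 = (8 − 7) − 0 = 1, and there is no ∂_3, so H_2 = Z.

As a check, the Euler characteristic is 6 − 12 + 8 = 2, which agrees with 1 − 0 + 1 = 2.
(K is a triangulation of the 2-sphere S^2.)

H_0 = Z,  H_1 = 0,  H_2 = Z.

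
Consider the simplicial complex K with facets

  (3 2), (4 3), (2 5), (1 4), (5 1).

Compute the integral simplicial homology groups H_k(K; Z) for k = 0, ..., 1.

H_0 ≅ Z,  H_1 ≅ Z.

Order the vertices as 1 < 2 < 3 < 4 < 5. Listing each simplex with vertices in this order, K has dimension 1 with simplices:

  0-simplices (5): [1], [2], [3], [4], [5]
  1-simplices (5): [1,4], [1,5], [2,3], [2,5], [3,4]

Hence C_0 ≅ Z^5, C_1 ≅ Z^5.

Boundary ∂_1: C_1 → C_0 sends each edge [p,q] (with p < q) to q − p. For instance
  ∂[3,4] = [4] − [3].
As a 5×5 matrix over Z this has rank 4, with invariant factors (1,1,1,1).

Reading off H_k = ker ∂_k / im ∂_{k+1}:

  H_0: rank C_0 − rank ∂_1 = 5 − 4 = 1, and the invariant factors of ∂_1 are all 1, so H_0 ≅ Z.
  H_1: rank ker ∂_1 − rank ∂_2 = (5 − 4) − 0 = 1, and there is no ∂_2, so H_1 ≅ Z.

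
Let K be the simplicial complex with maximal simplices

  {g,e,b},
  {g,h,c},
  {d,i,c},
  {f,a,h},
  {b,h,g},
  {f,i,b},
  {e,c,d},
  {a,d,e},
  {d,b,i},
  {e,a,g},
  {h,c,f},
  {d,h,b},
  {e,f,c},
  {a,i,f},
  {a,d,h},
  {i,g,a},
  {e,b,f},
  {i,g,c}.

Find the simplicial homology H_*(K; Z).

H_0 = Z,  H_1 = Z^2,  H_2 = Z.

Fix the vertex order a < b < c < d < e < f < g < h < i and write every simplex with vertices in increasing order. Then dim K = 2 and the simplices of K are:

  0-simplices (9): a, b, c, d, e, f, g, h, i
  1-simplices (27): ad, ae, af, ag, ah, ai, bd, be, bf, bg, bh, bi, cd, ce, cf, cg, ch, ci, de, dh, di, ef, eg, fh, fi, gh, gi
  2-simplices (18): ade, adh, aeg, afh, afi, agi, bdh, bdi, bef, beg, bfi, bgh, cde, cdi, cef, cfh, cgh, cgi

so the chain groups are C_0 ≅ Z^9, C_1 ≅ Z^27, C_2 ≅ Z^18.

The boundary map ∂_1: C_1 → C_0 is given by ∂[p,q] = [q] − [p]. For instance
  ∂ef = f − e.
The resulting 9×27 matrix has rank 8, and its Smith normal form has invariant factors (1,1,1,1,1,1,1,1).

The boundary map ∂_2: C_2 → C_1 sends each 2-simplex [p,q,r] to [q,r] − [p,r] + [p,q]. For instance
  ∂cgi = gi − ci + cg,
  ∂beg = eg − bg + be.
As a 27×18 matrix over Z this has rank 17, with invariant factors (1,1,1,1,1,1,1,1,1,1,1,1,1,1,1,1,1).

Now H_k = ker ∂_k / im ∂_{k+1}, so:

  H_0: rank C_0 − rank ∂_1 = 9 − 8 = 1, and the invariant factors of ∂_1 are all 1, so H_0 ≅ Z.
  H_1: rank ker ∂_1 − rank ∂_2 = (27 − 8) − 17 = 2, and the invariant factors of ∂_2 are all 1, so H_1 ≅ Z^2.
  H_2: rank ker ∂_2 − rank ∂_3 = (18 − 17) − 0 = 1, and there is no ∂_3, so H_2 ≅ Z.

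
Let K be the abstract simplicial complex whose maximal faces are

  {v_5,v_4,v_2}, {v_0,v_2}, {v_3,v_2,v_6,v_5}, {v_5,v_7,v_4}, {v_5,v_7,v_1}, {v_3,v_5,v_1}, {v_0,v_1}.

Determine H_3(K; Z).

Order the vertices as v_0 < v_1 < v_2 < v_3 < v_4 < v_5 < v_6 < v_7. Listing each simplex with vertices in this order, K has dimension 3 with simplices:

  0-simplices (8): [v_0], [v_1], [v_2], [v_3], [v_4], [v_5], [v_6], [v_7]
  1-simplices (15): (15 of them)
  2-simplices (8): [v_1,v_3,v_5], [v_1,v_5,v_7], [v_2,v_3,v_5], [v_2,v_3,v_6], [v_2,v_4,v_5], [v_2,v_5,v_6], [v_3,v_5,v_6], [v_4,v_5,v_7]
  3-simplices (1): [v_2,v_3,v_5,v_6]

Hence C_0 ≅ Z^8, C_1 ≅ Z^15, C_2 ≅ Z^8, C_3 ≅ Z^1.

The boundary map ∂_1: C_1 → C_0 maps an edge to its endpoints' difference, ∂[p,q] = q − p. For instance
  ∂[v_1,v_7] = [v_7] − [v_1].
The resulting 8×15 matrix has rank 7, and its Smith normal form has invariant factors (1,1,1,1,1,1,1).

The boundary map ∂_2: C_2 → C_1 maps a triangle to the signed sum of its edges. For instance
  ∂[v_2,v_3,v_6] = [v_3,v_6] − [v_2,v_6] + [v_2,v_3],
  ∂[v_2,v_4,v_5] = [v_4,v_5] − [v_2,v_5] + [v_2,v_4].
The 15×8 boundary matrix has rank 7 and Smith normal form diag(1,1,1,1,1,1,1).

∂_3: C_3 → C_2 sends each 3-simplex σ to the alternating sum Σ_i (−1)^i (σ with its i-th vertex removed). For instance
  ∂[v_2,v_3,v_5,v_6] = [v_3,v_5,v_6] − [v_2,v_5,v_6] + [v_2,v_3,v_6] − [v_2,v_3,v_5].
The 8×1 boundary matrix has rank 1 and Smith normal form diag(1).

From H_k ≅ ker(∂_k) / im(∂_{k+1}) we obtain:

  H_3: rank ker ∂_3 − rank ∂_4 = (1 − 1) − 0 = 0, and there is no ∂_4, so H_3 = 0.

H_3 = 0.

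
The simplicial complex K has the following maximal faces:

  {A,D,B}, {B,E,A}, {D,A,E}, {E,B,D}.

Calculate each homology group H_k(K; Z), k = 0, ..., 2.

H_0 = Z,  H_1 = 0,  H_2 = Z.

Order the vertices as A < B < D < E. Listing each simplex with vertices in this order, K has dimension 2 with simplices:

  0-simplices (4): A, B, D, E
  1-simplices (6): AB, AD, AE, BD, BE, DE
  2-simplices (4): ABD, ABE, ADE, BDE

giving chain groups C_0 ≅ Z^4, C_1 ≅ Z^6, C_2 ≅ Z^4.

∂_1: C_1 → C_0 is given by ∂[p,q] = [q] − [p].
This gives a 4×6 integer matrix of rank 3; reducing to Smith normal form yields diagonal entries (1,1,1).

∂_2: C_2 → C_1 acts by ∂[p,q,r] = [q,r] − [p,r] + [p,q]. For instance
  ∂BDE = DE − BE + BD,
  ∂ABE = BE − AE + AB.
The resulting 6×4 matrix has rank 3, and its Smith normal form has invariant factors (1,1,1).

From H_k ≅ ker(∂_k) / im(∂_{k+1}) we obtain:

  H_0: rank C_0 − rank ∂_1 = 4 − 3 = 1, and the invariant factors of ∂_1 are all 1, so H_0 ≅ Z.
  H_1: rank ker ∂_1 − rank ∂_2 = (6 − 3) − 3 = 0, and the invariant factors of ∂_2 are all 1, so H_1 ≅ 0.
  H_2: rank ker ∂_2 − rank ∂_3 = (4 − 3) − 0 = 1, and there is no ∂_3, so H_2 ≅ Z.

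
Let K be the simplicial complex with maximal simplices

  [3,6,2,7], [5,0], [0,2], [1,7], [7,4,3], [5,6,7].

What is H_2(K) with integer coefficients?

H_2 = 0.

K has 8 vertices, 13 edges, 6 triangles, 1 3-simplex.
rank ∂_2 = 5, rank ∂_3 = 1 ⇒ b_2 = 6 − 5 − 1 = 0; all invariant factors of ∂_3 are 1 so no torsion. So H_2 ≅ 0.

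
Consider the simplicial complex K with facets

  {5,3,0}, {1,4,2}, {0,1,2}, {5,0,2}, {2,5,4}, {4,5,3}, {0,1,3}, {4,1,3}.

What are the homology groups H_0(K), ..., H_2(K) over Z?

H_0 ≅ Z,  H_1 = 0,  H_2 ≅ Z.

Take the total order 0 < 1 < 2 < 3 < 4 < 5 on the vertex set. Then K (dimension 2) consists of the simplices:

  0-simplices (6): [0], [1], [2], [3], [4], [5]
  1-simplices (12): [0,1], [0,2], [0,3], [0,5], [1,2], [1,3], [1,4], [2,4], [2,5], [3,4], [3,5], [4,5]
  2-simplices (8): [0,1,2], [0,1,3], [0,2,5], [0,3,5], [1,2,4], [1,3,4], [2,4,5], [3,4,5]

Hence C_0 ≅ Z^6, C_1 ≅ Z^12, C_2 ≅ Z^8.

∂_1: C_1 → C_0 maps an edge to its endpoints' difference, ∂[p,q] = q − p.
The 6×12 boundary matrix has rank 5 and Smith normal form diag(1,1,1,1,1).

The boundary map ∂_2: C_2 → C_1 sends each 2-simplex [p,q,r] to [q,r] − [p,r] + [p,q]. For instance
  ∂[1,3,4] = [3,4] − [1,4] + [1,3],
  ∂[0,1,2] = [1,2] − [0,2] + [0,1].
The resulting 12×8 matrix has rank 7, and its Smith normal form has invariant factors (1,1,1,1,1,1,1).

Now H_k = ker ∂_k / im ∂_{k+1}, so:

  H_0: rank C_0 − rank ∂_1 = 6 − 5 = 1, and the invariant factors of ∂_1 are all 1, so H_0 ≅ Z.
  H_1: rank ker ∂_1 − rank ∂_2 = (12 − 5) − 7 = 0, and the invariant factors of ∂_2 are all 1, so H_1 ≅ 0.
  H_2: rank ker ∂_2 − rank ∂_3 = (8 − 7) − 0 = 1, and there is no ∂_3, so H_2 ≅ Z.

As a check, the Euler characteristic is 6 − 12 + 8 = 2, which agrees with 1 − 0 + 1 = 2.
(K is a triangulation of the 2-sphere S^2.)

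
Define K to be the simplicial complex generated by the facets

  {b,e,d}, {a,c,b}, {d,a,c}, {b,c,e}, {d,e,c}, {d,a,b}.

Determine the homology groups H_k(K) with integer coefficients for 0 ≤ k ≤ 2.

K has 5 vertices, 9 edges, 6 triangles.
rank ∂_0 = 0, rank ∂_1 = 4 ⇒ b_0 = 5 − 0 − 4 = 1; all invariant factors of ∂_1 are 1 so no torsion. So H_0 = Z.
rank ∂_1 = 4, rank ∂_2 = 5 ⇒ b_1 = 9 − 4 − 5 = 0; all invariant factors of ∂_2 are 1 so no torsion. So H_1 = 0.
rank ∂_2 = 5, rank ∂_3 = 0 ⇒ b_2 = 6 − 5 − 0 = 1. So H_2 = Z.

H_0 = Z,  H_1 = 0,  H_2 = Z.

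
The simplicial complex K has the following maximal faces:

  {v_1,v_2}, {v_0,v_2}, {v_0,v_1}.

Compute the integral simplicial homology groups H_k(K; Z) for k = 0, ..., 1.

H_0 = Z,  H_1 = Z.

Fix the vertex order v_0 < v_1 < v_2 and write every simplex with vertices in increasing order. Then dim K = 1 and the simplices of K are:

  0-simplices (3): [v_0], [v_1], [v_2]
  1-simplices (3): [v_0,v_1], [v_0,v_2], [v_1,v_2]

giving chain groups C_0 ≅ Z^3, C_1 ≅ Z^3.

The boundary map ∂_1: C_1 → C_0 is given by ∂[p,q] = [q] − [p]. For instance
  ∂[v_0,v_1] = [v_1] − [v_0].
This gives a 3×3 integer matrix of rank 2; reducing to Smith normal form yields diagonal entries (1,1).

Computing H_k = (kernel of ∂_k) / (image of ∂_{k+1}):

  H_0: rank C_0 − rank ∂_1 = 3 − 2 = 1, and the invariant factors of ∂_1 are all 1, so H_0 ≅ Z.
  H_1: rank ker ∂_1 − rank ∂_2 = (3 − 2) − 0 = 1, and there is no ∂_2, so H_1 ≅ Z.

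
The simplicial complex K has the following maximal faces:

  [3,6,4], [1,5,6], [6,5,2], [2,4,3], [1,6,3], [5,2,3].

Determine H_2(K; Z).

H_2 ≅ 0.

Order the vertices as 1 < 2 < 3 < 4 < 5 < 6. Listing each simplex with vertices in this order, K has dimension 2 with simplices:

  0-simplices (6): [1], [2], [3], [4], [5], [6]
  1-simplices (12): [1,3], [1,5], [1,6], [2,3], [2,4], [2,5], [2,6], [3,4], [3,5], [3,6], [4,6], [5,6]
  2-simplices (6): [1,3,6], [1,5,6], [2,3,4], [2,3,5], [2,5,6], [3,4,6]

Hence C_0 ≅ Z^6, C_1 ≅ Z^12, C_2 ≅ Z^6.

∂_1: C_1 → C_0 is given by ∂[p,q] = [q] − [p]. For instance
  ∂[1,6] = [6] − [1].
As a 6×12 matrix over Z this has rank 5, with invariant factors (1,1,1,1,1).

The boundary map ∂_2: C_2 → C_1 maps a triangle to the signed sum of its edges. For instance
  ∂[2,3,4] = [3,4] − [2,4] + [2,3],
  ∂[1,5,6] = [5,6] − [1,6] + [1,5].
The resulting 12×6 matrix has rank 6, and its Smith normal form has invariant factors (1,1,1,1,1,1).

Computing H_k = (kernel of ∂_k) / (image of ∂_{k+1}):

  H_2: rank ker ∂_2 − rank ∂_3 = (6 − 6) − 0 = 0, and there is no ∂_3, so H_2 ≅ 0.

(K is a triangulation of the cylinder S^1 x I.)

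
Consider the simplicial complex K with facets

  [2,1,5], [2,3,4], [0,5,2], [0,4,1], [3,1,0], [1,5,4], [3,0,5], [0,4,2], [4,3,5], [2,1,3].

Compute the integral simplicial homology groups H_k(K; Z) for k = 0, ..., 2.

Take the total order 0 < 1 < 2 < 3 < 4 < 5 on the vertex set. Then K (dimension 2) consists of the simplices:

  0-simplices (6): [0], [1], [2], [3], [4], [5]
  1-simplices (15): [0,1], [0,2], [0,3], [0,4], [0,5], [1,2], [1,3], [1,4], [1,5], [2,3], [2,4], [2,5], [3,4], [3,5], [4,5]
  2-simplices (10): [0,1,3], [0,1,4], [0,2,4], [0,2,5], [0,3,5], [1,2,3], [1,2,5], [1,4,5], [2,3,4], [3,4,5]

giving chain groups C_0 ≅ Z^6, C_1 ≅ Z^15, C_2 ≅ Z^10.

Boundary ∂_1: C_1 → C_0 maps an edge to its endpoints' difference, ∂[p,q] = q − p.
The 6×15 boundary matrix has rank 5 and Smith normal form diag(1,1,1,1,1).

The boundary map ∂_2: C_2 → C_1 sends each 2-simplex [p,q,r] to [q,r] − [p,r] + [p,q]. For instance
  ∂[0,1,3] = [1,3] − [0,3] + [0,1],
  ∂[0,2,4] = [2,4] − [0,4] + [0,2].
The 15×10 boundary matrix has rank 10 and Smith normal form diag(1,1,1,1,1,1,1,1,1,2).

Reading off H_k = ker ∂_k / im ∂_{k+1}:

  H_0: rank C_0 − rank ∂_1 = 6 − 5 = 1, and the invariant factors of ∂_1 are all 1, so H_0 ≅ Z.
  H_1: rank ker ∂_1 − rank ∂_2 = (15 − 5) − 10 = 0, and ∂_2 has invariant factor 2 > 1, so H_1 ≅ Z/2Z.
  H_2: rank ker ∂_2 − rank ∂_3 = (10 − 10) − 0 = 0, and there is no ∂_3, so H_2 ≅ 0.

As a check, the Euler characteristic is 6 − 15 + 10 = 1, which agrees with 1 − 0 + 0 = 1.

H_0 = Z,  H_1 = Z/2Z,  H_2 = 0.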